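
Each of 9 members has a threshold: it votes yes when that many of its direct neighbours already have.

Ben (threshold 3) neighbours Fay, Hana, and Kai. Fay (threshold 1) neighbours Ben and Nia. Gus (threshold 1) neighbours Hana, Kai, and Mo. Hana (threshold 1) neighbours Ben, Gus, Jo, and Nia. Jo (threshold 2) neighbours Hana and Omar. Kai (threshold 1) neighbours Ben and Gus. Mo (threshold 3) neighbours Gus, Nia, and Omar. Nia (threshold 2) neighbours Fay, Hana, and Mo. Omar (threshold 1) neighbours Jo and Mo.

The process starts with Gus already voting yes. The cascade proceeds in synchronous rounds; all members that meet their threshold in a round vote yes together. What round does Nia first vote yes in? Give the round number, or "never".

never

Round 1 — Gus votes yes (initial).
Round 2 — checking thresholds:
  Hana: 1 of 4 neighbours ≥ 1, votes yes.
  Kai: 1 of 2 neighbours ≥ 1, votes yes.
  Mo: 1 of 3 neighbours < 3, below threshold.
Round 3 — no new yes votes; cascade stops.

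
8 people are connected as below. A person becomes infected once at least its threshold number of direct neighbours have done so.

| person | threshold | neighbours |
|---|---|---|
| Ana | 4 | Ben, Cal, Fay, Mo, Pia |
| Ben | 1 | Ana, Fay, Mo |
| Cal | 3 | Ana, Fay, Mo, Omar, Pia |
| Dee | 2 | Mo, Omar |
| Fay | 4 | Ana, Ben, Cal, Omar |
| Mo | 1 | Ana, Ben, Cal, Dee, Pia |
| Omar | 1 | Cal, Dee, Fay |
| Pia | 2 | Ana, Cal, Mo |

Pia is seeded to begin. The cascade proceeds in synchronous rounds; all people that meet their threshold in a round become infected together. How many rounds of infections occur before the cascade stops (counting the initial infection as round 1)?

3

Round 1 — Pia becomes infected (initial).
Round 2 — checking thresholds:
  Ana: 1 of 5 neighbours < 4, holds.
  Cal: 1 of 5 neighbours < 3, holds.
  Mo: 1 of 5 neighbours ≥ 1, becomes infected.
Round 3 — checking thresholds:
  Ana: 2 of 5 neighbours < 4, holds.
  Ben: 1 of 3 neighbours ≥ 1, becomes infected.
  Cal: 2 of 5 neighbours < 3, holds.
  Dee: 1 of 2 neighbours < 2, holds.
Round 4 — no new infections; cascade stops.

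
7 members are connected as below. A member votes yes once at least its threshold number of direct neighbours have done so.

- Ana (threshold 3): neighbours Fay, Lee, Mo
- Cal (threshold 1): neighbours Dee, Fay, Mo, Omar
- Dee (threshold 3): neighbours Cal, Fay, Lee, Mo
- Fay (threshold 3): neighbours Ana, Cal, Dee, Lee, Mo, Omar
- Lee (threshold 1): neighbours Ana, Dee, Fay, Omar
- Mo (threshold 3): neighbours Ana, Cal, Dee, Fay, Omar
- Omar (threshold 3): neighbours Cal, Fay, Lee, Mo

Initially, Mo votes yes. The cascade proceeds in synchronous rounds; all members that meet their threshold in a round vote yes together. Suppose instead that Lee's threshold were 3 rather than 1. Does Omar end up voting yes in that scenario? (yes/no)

no

With Lee's threshold at 3:
Round 1 — Mo votes yes (initial).
Round 2 — checking thresholds:
  Ana: 1 of 3 neighbours < 3, holds.
  Cal: 1 of 4 neighbours ≥ 1, votes yes.
  Dee: 1 of 4 neighbours < 3, holds.
  Fay: 1 of 6 neighbours < 3, holds.
  Omar: 1 of 4 neighbours < 3, holds.
Round 3 — no new yes votes; cascade stops.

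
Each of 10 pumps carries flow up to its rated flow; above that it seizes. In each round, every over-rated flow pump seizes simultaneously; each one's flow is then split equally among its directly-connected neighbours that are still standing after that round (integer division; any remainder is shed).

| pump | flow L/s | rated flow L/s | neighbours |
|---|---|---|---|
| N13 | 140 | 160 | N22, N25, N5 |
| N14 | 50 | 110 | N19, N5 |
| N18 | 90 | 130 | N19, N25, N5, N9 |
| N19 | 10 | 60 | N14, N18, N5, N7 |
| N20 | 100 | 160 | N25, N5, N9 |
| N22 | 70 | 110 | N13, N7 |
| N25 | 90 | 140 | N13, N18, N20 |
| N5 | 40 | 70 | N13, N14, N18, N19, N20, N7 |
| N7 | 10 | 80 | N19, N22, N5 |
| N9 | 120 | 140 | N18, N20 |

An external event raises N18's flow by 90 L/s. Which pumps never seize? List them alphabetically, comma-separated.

Round 1 — N18 at 180 > 130. N18 seizes.
  N18 sheds 180 L/s to N19, N25, N5, N9: 45 each.
    N19: 10+45 = 55 ≤ 60
    N25: 90+45 = 135 ≤ 140
    N5: 40+45 = 85 > 70
    N9: 120+45 = 165 > 140
Round 2 — N5, N9 seize.
  N5 sheds 85 L/s to N13, N14, N19, N20, N7: 17 each.
    N13: 140+17 = 157 ≤ 160
    N14: 50+17 = 67 ≤ 110
    N19: 55+17 = 72 > 60
    N20: 100+17 = 117 ≤ 160
    N7: 10+17 = 27 ≤ 80
  N9 sheds 165 L/s to N20: 165 each.
    N20: 117+165 = 282 > 160
Round 3 — N19, N20 seize.
  N19 sheds 72 L/s to N14, N7: 36 each.
    N14: 67+36 = 103 ≤ 110
    N7: 27+36 = 63 ≤ 80
  N20 sheds 282 L/s to N25: 282 each.
    N25: 135+282 = 417 > 140
Round 4 — N25 seizes.
  N25 sheds 417 L/s to N13: 417 each.
    N13: 157+417 = 574 > 160
Round 5 — N13 seizes.
  N13 sheds 574 L/s to N22: 574 each.
    N22: 70+574 = 644 > 110
Round 6 — N22 seizes.
  N22 sheds 644 L/s to N7: 644 each.
    N7: 63+644 = 707 > 80
Round 7 — N7 seizes.
  N7 sheds 707 L/s: no online neighbours, lost.
No further seizures.

N14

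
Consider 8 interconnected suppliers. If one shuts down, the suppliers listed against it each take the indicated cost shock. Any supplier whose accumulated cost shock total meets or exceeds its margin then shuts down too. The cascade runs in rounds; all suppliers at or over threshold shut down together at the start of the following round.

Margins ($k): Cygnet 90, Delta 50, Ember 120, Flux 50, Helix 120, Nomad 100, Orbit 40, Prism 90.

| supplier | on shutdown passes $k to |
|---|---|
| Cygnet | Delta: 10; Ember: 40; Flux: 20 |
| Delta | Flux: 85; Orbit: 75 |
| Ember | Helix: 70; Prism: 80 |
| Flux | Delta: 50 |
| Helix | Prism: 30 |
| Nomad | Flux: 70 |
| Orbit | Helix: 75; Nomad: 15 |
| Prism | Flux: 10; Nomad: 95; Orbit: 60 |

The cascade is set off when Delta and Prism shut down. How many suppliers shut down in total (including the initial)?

Round 1 — Delta, Prism shut down (initial).
  Flux: +85+10 → 95 ≥ 50
  Nomad: +95 → 95 < 100
  Orbit: +75+60 → 135 ≥ 40
Round 2 — Flux, Orbit shut down.
  Helix: +75 → 75 < 120
  Nomad: +15 → 110 ≥ 100
Round 3 — Nomad shuts down.
No further shutdowns.

5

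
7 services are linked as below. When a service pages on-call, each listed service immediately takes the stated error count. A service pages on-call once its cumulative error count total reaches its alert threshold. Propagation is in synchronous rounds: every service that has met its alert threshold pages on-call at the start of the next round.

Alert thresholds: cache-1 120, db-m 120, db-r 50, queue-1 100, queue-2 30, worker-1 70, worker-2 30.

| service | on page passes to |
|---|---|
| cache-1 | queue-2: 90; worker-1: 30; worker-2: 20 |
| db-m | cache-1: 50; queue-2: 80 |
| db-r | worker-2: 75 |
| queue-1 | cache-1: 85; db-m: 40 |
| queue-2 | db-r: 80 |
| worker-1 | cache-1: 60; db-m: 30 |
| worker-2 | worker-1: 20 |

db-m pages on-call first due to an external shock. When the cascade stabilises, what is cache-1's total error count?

50

Round 1 — db-m pages on-call (initial).
  cache-1: +50 → 50 < 120
  queue-2: +80 → 80 ≥ 30
Round 2 — queue-2 pages on-call.
  db-r: +80 → 80 ≥ 50
Round 3 — db-r pages on-call.
  worker-2: +75 → 75 ≥ 30
Round 4 — worker-2 pages on-call.
  worker-1: +20 → 20 < 70
No further pages.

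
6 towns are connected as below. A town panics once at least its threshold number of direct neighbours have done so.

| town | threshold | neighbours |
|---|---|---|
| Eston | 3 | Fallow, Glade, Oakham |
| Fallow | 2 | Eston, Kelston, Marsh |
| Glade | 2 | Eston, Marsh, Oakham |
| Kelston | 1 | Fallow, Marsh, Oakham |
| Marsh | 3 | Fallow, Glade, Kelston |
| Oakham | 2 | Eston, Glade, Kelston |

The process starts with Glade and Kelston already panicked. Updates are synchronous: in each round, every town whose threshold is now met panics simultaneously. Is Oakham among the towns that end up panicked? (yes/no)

Round 1 — Glade, Kelston panic (initial).
Round 2 — checking thresholds:
  Eston: 1 of 3 neighbours < 3, holds.
  Fallow: 1 of 3 neighbours < 2, holds.
  Marsh: 2 of 3 neighbours < 3, holds.
  Oakham: 2 of 3 neighbours ≥ 2, panics.
Round 3 — no new panics; cascade stops.

yes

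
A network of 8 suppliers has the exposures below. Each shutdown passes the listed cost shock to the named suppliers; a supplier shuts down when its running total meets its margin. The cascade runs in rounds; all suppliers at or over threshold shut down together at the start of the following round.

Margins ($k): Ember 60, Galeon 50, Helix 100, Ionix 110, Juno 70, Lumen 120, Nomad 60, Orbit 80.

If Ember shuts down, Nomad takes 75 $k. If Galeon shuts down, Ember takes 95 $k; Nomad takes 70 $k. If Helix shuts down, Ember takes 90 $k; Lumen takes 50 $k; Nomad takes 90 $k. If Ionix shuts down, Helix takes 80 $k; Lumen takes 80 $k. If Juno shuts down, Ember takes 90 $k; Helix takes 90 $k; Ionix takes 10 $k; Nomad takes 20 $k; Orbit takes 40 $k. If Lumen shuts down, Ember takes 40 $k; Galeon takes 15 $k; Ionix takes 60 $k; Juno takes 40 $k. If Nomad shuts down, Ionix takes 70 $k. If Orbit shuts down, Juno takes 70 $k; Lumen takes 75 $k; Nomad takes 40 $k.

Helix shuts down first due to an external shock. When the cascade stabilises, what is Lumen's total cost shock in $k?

50

Round 1 — Helix shuts down (initial).
  Ember: +90 → 90 ≥ 60
  Lumen: +50 → 50 < 120
  Nomad: +90 → 90 ≥ 60
Round 2 — Ember, Nomad shut down.
  Ionix: +70 → 70 < 110
No further shutdowns.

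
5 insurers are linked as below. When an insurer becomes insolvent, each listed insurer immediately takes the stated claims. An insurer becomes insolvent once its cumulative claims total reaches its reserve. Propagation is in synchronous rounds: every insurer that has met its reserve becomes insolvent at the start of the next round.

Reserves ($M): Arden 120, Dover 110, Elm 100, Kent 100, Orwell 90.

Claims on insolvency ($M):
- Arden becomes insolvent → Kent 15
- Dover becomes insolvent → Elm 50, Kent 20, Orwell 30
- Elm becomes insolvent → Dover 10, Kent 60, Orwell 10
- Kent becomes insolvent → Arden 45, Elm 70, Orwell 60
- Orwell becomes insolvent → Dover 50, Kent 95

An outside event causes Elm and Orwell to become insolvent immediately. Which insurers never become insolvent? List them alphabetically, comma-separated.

Round 1 — Elm, Orwell become insolvent (initial).
  Dover: +10+50 → 60 < 110
  Kent: +60+95 → 155 ≥ 100
Round 2 — Kent becomes insolvent.
  Arden: +45 → 45 < 120
No further insolvencies.

Arden, Dover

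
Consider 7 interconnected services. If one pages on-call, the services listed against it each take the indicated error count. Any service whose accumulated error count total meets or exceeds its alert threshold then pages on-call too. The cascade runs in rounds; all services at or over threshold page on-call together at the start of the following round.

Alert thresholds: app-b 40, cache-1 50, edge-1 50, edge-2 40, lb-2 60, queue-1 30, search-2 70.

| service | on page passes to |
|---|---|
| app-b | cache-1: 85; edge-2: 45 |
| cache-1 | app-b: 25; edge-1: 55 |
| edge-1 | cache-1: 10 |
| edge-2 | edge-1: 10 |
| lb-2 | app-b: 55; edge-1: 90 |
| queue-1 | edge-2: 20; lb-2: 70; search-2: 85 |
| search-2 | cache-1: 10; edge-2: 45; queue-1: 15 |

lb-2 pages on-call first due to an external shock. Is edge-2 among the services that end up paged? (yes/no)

yes

Round 1 — lb-2 pages on-call (initial).
  app-b: +55 → 55 ≥ 40
  edge-1: +90 → 90 ≥ 50
Round 2 — app-b, edge-1 page on-call.
  cache-1: +85+10 → 95 ≥ 50
  edge-2: +45 → 45 ≥ 40
Round 3 — cache-1, edge-2 page on-call.
No further pages.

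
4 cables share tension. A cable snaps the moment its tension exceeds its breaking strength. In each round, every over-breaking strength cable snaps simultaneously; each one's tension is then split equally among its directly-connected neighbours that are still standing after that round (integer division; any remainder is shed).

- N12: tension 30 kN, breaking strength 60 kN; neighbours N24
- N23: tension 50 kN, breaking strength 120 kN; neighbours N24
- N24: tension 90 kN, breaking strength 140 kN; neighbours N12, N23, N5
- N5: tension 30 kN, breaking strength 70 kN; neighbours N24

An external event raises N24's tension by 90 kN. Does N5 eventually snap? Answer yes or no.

Round 1 — N24 at 180 > 140. N24 snaps.
  N24 sheds 180 kN to N12, N23, N5: 60 each.
    N12: 30+60 = 90 > 60
    N23: 50+60 = 110 ≤ 120
    N5: 30+60 = 90 > 70
Round 2 — N12, N5 snap.
  N12 sheds 90 kN: no online neighbours, lost.
  N5 sheds 90 kN: no online neighbours, lost.
No further breaks.

yes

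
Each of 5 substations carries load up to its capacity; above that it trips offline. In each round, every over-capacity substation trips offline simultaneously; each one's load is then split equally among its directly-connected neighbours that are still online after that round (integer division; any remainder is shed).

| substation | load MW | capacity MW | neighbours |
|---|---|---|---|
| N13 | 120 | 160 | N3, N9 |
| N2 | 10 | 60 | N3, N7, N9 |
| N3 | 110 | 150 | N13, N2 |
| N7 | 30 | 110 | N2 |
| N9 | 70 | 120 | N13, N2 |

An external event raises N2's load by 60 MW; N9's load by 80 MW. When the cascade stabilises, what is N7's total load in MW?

65

Round 1 — N2 at 70 > 60; N9 at 150 > 120. N2, N9 trip offline.
  N2 sheds 70 MW to N3, N7: 35 each.
    N3: 110+35 = 145 ≤ 150
    N7: 30+35 = 65 ≤ 110
  N9 sheds 150 MW to N13: 150 each.
    N13: 120+150 = 270 > 160
Round 2 — N13 trips offline.
  N13 sheds 270 MW to N3: 270 each.
    N3: 145+270 = 415 > 150
Round 3 — N3 trips offline.
  N3 sheds 415 MW: no online neighbours, lost.
No further trips.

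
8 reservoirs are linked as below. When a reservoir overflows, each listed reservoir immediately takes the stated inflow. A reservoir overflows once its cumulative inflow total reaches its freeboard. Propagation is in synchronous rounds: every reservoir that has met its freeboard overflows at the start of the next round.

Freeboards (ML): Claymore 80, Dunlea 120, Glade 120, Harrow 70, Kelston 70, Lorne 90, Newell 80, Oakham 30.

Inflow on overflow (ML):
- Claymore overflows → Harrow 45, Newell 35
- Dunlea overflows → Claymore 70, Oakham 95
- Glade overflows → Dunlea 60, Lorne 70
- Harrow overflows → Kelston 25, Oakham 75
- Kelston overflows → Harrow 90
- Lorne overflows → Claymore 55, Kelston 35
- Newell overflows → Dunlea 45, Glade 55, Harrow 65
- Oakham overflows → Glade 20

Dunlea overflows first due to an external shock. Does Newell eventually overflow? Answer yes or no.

no

Round 1 — Dunlea overflows (initial).
  Claymore: +70 → 70 < 80
  Oakham: +95 → 95 ≥ 30
Round 2 — Oakham overflows.
  Glade: +20 → 20 < 120
No further overflows.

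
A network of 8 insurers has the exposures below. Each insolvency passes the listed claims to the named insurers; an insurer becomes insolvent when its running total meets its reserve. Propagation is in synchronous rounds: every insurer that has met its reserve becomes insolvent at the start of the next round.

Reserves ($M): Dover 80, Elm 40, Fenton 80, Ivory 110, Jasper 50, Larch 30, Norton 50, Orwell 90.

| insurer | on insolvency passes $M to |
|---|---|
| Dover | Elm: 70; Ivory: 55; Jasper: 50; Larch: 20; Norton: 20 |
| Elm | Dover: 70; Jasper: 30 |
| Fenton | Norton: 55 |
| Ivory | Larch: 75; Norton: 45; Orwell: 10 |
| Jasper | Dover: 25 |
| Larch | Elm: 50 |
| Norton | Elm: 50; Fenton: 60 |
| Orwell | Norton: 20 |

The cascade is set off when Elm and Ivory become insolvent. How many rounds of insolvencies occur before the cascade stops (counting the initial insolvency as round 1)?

Round 1 — Elm, Ivory become insolvent (initial).
  Dover: +70 → 70 < 80
  Jasper: +30 → 30 < 50
  Larch: +75 → 75 ≥ 30
  Norton: +45 → 45 < 50
  Orwell: +10 → 10 < 90
Round 2 — Larch becomes insolvent.
No further insolvencies.

2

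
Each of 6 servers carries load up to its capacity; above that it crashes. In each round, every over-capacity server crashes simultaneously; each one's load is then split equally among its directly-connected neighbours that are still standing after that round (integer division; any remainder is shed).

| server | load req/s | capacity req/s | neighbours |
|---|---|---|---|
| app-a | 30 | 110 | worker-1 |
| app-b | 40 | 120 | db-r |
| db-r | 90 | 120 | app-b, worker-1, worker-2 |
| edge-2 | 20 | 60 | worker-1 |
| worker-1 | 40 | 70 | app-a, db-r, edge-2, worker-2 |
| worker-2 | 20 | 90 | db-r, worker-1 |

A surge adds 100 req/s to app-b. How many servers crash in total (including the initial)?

5

Round 1 — app-b at 140 > 120. app-b crashes.
  app-b sheds 140 req/s to db-r: 140 each.
    db-r: 90+140 = 230 > 120
Round 2 — db-r crashes.
  db-r sheds 230 req/s to worker-1, worker-2: 115 each.
    worker-1: 40+115 = 155 > 70
    worker-2: 20+115 = 135 > 90
Round 3 — worker-1, worker-2 crash.
  worker-1 sheds 155 req/s to app-a, edge-2: 77 each (1 lost).
    app-a: 30+77 = 107 ≤ 110
    edge-2: 20+77 = 97 > 60
  worker-2 sheds 135 req/s: no online neighbours, lost.
Round 4 — edge-2 crashes.
  edge-2 sheds 97 req/s: no online neighbours, lost.
No further crashes.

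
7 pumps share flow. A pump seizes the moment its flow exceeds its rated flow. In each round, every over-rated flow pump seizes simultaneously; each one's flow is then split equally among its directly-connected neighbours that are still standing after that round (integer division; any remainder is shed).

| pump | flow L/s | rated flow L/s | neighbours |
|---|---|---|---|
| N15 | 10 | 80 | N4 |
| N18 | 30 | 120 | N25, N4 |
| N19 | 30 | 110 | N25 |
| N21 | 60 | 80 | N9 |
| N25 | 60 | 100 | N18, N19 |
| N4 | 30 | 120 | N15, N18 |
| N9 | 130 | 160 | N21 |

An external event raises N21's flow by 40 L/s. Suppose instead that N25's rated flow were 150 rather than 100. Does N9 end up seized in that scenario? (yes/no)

With N25's rated flow at 150:
Round 1 — N21 at 100 > 80. N21 seizes.
  N21 sheds 100 L/s to N9: 100 each.
    N9: 130+100 = 230 > 160
Round 2 — N9 seizes.
  N9 sheds 230 L/s: no online neighbours, lost.
No further seizures.

yes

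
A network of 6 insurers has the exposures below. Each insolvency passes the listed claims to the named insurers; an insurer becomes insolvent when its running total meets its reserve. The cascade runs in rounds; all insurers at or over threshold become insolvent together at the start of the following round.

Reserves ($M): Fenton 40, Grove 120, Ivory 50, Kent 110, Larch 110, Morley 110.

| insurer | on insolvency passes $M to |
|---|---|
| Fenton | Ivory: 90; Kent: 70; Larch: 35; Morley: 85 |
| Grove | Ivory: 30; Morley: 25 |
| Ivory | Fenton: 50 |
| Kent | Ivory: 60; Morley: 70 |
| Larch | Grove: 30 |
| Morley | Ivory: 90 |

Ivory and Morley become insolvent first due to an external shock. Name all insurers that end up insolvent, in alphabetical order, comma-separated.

Round 1 — Ivory, Morley become insolvent (initial).
  Fenton: +50 → 50 ≥ 40
Round 2 — Fenton becomes insolvent.
  Kent: +70 → 70 < 110
  Larch: +35 → 35 < 110
No further insolvencies.

Fenton, Ivory, Morley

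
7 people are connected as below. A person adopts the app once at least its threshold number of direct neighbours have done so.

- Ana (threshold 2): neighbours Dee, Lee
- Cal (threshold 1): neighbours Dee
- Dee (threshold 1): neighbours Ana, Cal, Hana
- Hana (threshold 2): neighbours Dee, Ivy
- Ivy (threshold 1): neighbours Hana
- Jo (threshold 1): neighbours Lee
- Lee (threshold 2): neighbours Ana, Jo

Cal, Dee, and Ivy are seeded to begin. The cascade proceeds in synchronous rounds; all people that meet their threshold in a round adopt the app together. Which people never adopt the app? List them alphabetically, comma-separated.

Ana, Jo, Lee

Round 1 — Cal, Dee, Ivy adopt the app (initial).
Round 2 — checking thresholds:
  Ana: 1 of 2 neighbours < 2, holds.
  Hana: 2 of 2 neighbours ≥ 2, adopts the app.
Round 3 — no new adoptions; cascade stops.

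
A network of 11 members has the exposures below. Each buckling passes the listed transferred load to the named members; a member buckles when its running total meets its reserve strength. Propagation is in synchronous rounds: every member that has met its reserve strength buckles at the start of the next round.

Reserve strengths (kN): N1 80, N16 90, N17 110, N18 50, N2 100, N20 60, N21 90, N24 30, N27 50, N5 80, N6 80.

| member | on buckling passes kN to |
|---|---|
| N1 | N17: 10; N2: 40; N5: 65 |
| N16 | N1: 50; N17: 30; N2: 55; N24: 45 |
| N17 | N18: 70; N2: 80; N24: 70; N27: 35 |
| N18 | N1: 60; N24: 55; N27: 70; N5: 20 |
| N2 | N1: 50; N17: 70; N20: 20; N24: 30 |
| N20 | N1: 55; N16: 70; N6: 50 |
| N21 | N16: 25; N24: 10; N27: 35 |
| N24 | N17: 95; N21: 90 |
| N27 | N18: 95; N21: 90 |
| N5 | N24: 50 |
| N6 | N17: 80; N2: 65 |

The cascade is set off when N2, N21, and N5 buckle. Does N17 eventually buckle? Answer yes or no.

yes

Round 1 — N2, N21, N5 buckle (initial).
  N1: +50 → 50 < 80
  N16: +25 → 25 < 90
  N17: +70 → 70 < 110
  N20: +20 → 20 < 60
  N24: +30+10+50 → 90 ≥ 30
  N27: +35 → 35 < 50
Round 2 — N24 buckles.
  N17: +95 → 165 ≥ 110
Round 3 — N17 buckles.
  N18: +70 → 70 ≥ 50
  N27: +35 → 70 ≥ 50
Round 4 — N18, N27 buckle.
  N1: +60 → 110 ≥ 80
Round 5 — N1 buckles.
No further bucklings.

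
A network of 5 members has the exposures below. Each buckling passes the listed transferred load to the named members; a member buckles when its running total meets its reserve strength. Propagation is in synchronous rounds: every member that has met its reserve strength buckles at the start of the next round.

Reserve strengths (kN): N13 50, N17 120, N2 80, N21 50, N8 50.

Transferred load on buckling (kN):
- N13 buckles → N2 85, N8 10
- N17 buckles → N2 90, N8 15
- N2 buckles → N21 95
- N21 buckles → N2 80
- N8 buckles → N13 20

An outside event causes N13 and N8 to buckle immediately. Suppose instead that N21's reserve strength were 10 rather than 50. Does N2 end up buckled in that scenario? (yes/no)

With N21's reserve strength at 10:
Round 1 — N13, N8 buckle (initial).
  N2: +85 → 85 ≥ 80
Round 2 — N2 buckles.
  N21: +95 → 95 ≥ 10
Round 3 — N21 buckles.
No further bucklings.

yes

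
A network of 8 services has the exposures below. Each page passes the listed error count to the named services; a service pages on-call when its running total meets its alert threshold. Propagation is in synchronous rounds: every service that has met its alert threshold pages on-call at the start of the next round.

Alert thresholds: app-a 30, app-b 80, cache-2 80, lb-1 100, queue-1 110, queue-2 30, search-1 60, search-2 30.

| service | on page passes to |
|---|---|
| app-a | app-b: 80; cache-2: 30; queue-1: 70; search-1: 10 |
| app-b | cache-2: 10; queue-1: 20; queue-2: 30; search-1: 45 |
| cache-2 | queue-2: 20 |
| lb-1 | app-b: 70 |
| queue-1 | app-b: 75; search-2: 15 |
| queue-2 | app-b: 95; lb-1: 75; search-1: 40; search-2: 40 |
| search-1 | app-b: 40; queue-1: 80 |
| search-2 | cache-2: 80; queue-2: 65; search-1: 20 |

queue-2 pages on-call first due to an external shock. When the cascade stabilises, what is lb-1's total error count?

75

Round 1 — queue-2 pages on-call (initial).
  app-b: +95 → 95 ≥ 80
  lb-1: +75 → 75 < 100
  search-1: +40 → 40 < 60
  search-2: +40 → 40 ≥ 30
Round 2 — app-b, search-2 page on-call.
  cache-2: +10+80 → 90 ≥ 80
  queue-1: +20 → 20 < 110
  search-1: +45+20 → 105 ≥ 60
Round 3 — cache-2, search-1 page on-call.
  queue-1: +80 → 100 < 110
No further pages.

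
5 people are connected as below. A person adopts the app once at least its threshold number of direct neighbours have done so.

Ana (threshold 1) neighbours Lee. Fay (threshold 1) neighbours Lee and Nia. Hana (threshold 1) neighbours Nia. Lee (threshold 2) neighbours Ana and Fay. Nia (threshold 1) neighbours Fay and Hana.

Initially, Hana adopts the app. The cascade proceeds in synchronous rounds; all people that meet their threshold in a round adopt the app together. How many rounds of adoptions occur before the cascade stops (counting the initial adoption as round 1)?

3

Round 1 — Hana adopts the app (initial).
Round 2 — checking thresholds:
  Nia: 1 of 2 neighbours ≥ 1, adopts the app.
Round 3 — checking thresholds:
  Fay: 1 of 2 neighbours ≥ 1, adopts the app.
Round 4 — no new adoptions; cascade stops.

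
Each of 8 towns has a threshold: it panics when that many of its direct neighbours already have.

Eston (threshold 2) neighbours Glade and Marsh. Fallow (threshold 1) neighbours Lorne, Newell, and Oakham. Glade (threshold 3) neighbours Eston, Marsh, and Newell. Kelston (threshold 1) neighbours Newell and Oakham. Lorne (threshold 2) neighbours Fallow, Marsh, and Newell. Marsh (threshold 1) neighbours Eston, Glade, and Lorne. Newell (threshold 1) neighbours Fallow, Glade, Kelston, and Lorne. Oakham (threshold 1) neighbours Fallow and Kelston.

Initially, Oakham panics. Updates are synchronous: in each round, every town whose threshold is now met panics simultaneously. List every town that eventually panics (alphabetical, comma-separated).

Fallow, Kelston, Lorne, Marsh, Newell, Oakham

Round 1 — Oakham panics (initial).
Round 2 — checking thresholds:
  Fallow: 1 of 3 neighbours ≥ 1, panics.
  Kelston: 1 of 2 neighbours ≥ 1, panics.
Round 3 — checking thresholds:
  Lorne: 1 of 3 neighbours < 2, not yet.
  Newell: 2 of 4 neighbours ≥ 1, panics.
Round 4 — checking thresholds:
  Glade: 1 of 3 neighbours < 3, not yet.
  Lorne: 2 of 3 neighbours ≥ 2, panics.
Round 5 — checking thresholds:
  Glade: 1 of 3 neighbours < 3, not yet.
  Marsh: 1 of 3 neighbours ≥ 1, panics.
Round 6 — no new panics; cascade stops.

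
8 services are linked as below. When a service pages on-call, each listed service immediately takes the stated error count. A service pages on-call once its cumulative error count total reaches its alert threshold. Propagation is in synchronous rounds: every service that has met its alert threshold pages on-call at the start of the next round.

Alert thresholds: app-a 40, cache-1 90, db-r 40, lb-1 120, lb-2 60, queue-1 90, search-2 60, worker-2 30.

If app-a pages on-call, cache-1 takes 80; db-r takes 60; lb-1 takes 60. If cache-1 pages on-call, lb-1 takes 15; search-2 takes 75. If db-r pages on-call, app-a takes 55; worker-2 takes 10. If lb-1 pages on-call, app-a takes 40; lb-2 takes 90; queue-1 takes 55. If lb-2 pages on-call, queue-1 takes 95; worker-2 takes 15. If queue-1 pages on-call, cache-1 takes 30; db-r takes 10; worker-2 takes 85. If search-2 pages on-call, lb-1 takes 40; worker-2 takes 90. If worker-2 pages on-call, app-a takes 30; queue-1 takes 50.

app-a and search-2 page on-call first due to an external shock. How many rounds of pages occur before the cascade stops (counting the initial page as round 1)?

2

Round 1 — app-a, search-2 page on-call (initial).
  cache-1: +80 → 80 < 90
  db-r: +60 → 60 ≥ 40
  lb-1: +60+40 → 100 < 120
  worker-2: +90 → 90 ≥ 30
Round 2 — db-r, worker-2 page on-call.
  queue-1: +50 → 50 < 90
No further pages.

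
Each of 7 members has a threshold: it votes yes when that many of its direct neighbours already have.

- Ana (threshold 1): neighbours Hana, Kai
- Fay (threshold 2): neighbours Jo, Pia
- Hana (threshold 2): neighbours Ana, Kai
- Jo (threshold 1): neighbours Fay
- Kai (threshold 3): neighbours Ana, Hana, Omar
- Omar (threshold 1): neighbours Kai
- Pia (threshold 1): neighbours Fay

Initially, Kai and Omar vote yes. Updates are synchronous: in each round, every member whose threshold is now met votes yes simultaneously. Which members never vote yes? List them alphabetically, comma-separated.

Fay, Jo, Pia

Round 1 — Kai, Omar vote yes (initial).
Round 2 — checking thresholds:
  Ana: 1 of 2 neighbours ≥ 1, votes yes.
  Hana: 1 of 2 neighbours < 2, not yet.
Round 3 — checking thresholds:
  Hana: 2 of 2 neighbours ≥ 2, votes yes.
Round 4 — no new yes votes; cascade stops.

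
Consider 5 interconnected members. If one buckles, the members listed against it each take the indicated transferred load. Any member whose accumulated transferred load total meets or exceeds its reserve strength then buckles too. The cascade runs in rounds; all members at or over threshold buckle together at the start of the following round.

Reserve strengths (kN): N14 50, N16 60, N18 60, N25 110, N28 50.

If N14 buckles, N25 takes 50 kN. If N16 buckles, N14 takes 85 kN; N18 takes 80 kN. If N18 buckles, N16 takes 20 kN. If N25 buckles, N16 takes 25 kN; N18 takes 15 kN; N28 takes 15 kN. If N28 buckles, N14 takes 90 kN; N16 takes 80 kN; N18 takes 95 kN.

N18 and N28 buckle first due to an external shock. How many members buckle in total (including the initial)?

Round 1 — N18, N28 buckle (initial).
  N14: +90 → 90 ≥ 50
  N16: +20+80 → 100 ≥ 60
Round 2 — N14, N16 buckle.
  N25: +50 → 50 < 110
No further bucklings.

4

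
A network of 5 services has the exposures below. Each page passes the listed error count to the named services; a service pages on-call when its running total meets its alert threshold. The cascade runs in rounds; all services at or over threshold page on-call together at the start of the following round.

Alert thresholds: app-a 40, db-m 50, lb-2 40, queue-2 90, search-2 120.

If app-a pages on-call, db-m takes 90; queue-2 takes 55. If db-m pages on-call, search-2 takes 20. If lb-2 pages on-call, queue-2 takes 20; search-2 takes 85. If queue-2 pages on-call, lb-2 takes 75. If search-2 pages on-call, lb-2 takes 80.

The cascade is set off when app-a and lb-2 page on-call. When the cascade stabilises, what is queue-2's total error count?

75

Round 1 — app-a, lb-2 page on-call (initial).
  db-m: +90 → 90 ≥ 50
  queue-2: +55+20 → 75 < 90
  search-2: +85 → 85 < 120
Round 2 — db-m pages on-call.
  search-2: +20 → 105 < 120
No further pages.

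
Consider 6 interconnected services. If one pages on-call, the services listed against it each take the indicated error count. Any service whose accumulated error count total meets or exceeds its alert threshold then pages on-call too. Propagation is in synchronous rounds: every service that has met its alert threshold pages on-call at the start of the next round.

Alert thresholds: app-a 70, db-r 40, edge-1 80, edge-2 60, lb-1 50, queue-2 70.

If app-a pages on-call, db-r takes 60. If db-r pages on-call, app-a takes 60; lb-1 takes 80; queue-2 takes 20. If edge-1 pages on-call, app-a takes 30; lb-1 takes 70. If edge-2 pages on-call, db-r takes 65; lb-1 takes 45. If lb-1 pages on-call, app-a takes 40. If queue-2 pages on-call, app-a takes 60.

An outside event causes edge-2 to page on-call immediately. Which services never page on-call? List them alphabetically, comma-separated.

Round 1 — edge-2 pages on-call (initial).
  db-r: +65 → 65 ≥ 40
  lb-1: +45 → 45 < 50
Round 2 — db-r pages on-call.
  app-a: +60 → 60 < 70
  lb-1: +80 → 125 ≥ 50
  queue-2: +20 → 20 < 70
Round 3 — lb-1 pages on-call.
  app-a: +40 → 100 ≥ 70
Round 4 — app-a pages on-call.
No further pages.

edge-1, queue-2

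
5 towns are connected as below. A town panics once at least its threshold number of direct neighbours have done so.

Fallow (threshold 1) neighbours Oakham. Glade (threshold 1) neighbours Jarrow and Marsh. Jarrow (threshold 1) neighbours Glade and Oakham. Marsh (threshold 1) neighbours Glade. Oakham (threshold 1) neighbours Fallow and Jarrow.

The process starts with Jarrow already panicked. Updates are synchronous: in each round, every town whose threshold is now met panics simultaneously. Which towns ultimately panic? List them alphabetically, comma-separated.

Fallow, Glade, Jarrow, Marsh, Oakham

Round 1 — Jarrow panics (initial).
Round 2 — checking thresholds:
  Glade: 1 of 2 neighbours ≥ 1, panics.
  Oakham: 1 of 2 neighbours ≥ 1, panics.
Round 3 — checking thresholds:
  Fallow: 1 of 1 neighbours ≥ 1, panics.
  Marsh: 1 of 1 neighbours ≥ 1, panics.
Round 4 — no new panics; cascade stops.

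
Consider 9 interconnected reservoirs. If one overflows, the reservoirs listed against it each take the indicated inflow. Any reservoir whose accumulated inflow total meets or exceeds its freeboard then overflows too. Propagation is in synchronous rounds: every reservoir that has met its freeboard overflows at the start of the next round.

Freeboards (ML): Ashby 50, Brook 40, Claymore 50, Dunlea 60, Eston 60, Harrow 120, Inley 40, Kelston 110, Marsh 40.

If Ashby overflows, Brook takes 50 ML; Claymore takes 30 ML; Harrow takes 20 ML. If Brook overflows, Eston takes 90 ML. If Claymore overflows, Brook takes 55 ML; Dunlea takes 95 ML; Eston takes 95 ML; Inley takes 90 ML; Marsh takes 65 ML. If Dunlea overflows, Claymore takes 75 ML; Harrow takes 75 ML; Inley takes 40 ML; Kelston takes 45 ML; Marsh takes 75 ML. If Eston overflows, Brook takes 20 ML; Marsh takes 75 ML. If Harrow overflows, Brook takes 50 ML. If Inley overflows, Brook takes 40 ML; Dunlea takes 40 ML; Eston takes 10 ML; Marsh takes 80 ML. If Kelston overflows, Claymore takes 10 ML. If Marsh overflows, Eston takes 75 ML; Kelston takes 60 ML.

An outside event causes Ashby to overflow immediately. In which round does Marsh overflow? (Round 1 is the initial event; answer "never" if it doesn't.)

4

Round 1 — Ashby overflows (initial).
  Brook: +50 → 50 ≥ 40
  Claymore: +30 → 30 < 50
  Harrow: +20 → 20 < 120
Round 2 — Brook overflows.
  Eston: +90 → 90 ≥ 60
Round 3 — Eston overflows.
  Marsh: +75 → 75 ≥ 40
Round 4 — Marsh overflows.
  Kelston: +60 → 60 < 110
No further overflows.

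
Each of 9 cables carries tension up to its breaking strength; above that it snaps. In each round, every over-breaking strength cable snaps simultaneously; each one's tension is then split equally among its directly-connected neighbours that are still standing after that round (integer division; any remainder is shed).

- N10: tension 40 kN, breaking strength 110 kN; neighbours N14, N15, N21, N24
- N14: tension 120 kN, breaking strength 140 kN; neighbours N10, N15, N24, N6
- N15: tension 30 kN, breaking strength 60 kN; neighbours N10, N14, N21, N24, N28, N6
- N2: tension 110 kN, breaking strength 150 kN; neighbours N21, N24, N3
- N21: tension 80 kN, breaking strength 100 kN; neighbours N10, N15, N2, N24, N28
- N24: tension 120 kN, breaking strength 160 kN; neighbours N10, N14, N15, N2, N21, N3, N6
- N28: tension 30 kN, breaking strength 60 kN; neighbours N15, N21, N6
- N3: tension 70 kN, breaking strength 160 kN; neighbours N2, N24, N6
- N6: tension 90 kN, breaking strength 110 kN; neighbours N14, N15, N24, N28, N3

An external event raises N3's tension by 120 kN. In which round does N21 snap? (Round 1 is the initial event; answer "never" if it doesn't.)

3

Round 1 — N3 at 190 > 160. N3 snaps.
  N3 sheds 190 kN to N2, N24, N6: 63 each (1 lost).
    N2: 110+63 = 173 > 150
    N24: 120+63 = 183 > 160
    N6: 90+63 = 153 > 110
Round 2 — N2, N24, N6 snap.
  N2 sheds 173 kN to N21: 173 each.
    N21: 80+173 = 253 > 100
  N24 sheds 183 kN to N10, N14, N15, N21: 45 each (3 lost).
    N10: 40+45 = 85 ≤ 110
    N14: 120+45 = 165 > 140
    N15: 30+45 = 75 > 60
    N21: 253+45 = 298 > 100
  N6 sheds 153 kN to N14, N15, N28: 51 each.
    N14: 165+51 = 216 > 140
    N15: 75+51 = 126 > 60
    N28: 30+51 = 81 > 60
Round 3 — N14, N15, N21, N28 snap.
  N14 sheds 216 kN to N10: 216 each.
    N10: 85+216 = 301 > 110
  N15 sheds 126 kN to N10: 126 each.
    N10: 301+126 = 427 > 110
  N21 sheds 298 kN to N10: 298 each.
    N10: 427+298 = 725 > 110
  N28 sheds 81 kN: no online neighbours, lost.
Round 4 — N10 snaps.
  N10 sheds 725 kN: no online neighbours, lost.
No further breaks.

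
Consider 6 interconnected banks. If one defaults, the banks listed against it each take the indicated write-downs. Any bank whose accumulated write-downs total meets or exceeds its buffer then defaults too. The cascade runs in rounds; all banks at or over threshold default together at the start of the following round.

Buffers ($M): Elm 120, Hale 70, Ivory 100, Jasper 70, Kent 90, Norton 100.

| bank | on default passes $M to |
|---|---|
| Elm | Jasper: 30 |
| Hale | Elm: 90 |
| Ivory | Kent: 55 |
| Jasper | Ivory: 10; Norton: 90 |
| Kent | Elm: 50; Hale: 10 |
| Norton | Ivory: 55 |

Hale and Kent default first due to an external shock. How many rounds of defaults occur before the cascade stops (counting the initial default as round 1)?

Round 1 — Hale, Kent default (initial).
  Elm: +90+50 → 140 ≥ 120
Round 2 — Elm defaults.
  Jasper: +30 → 30 < 70
No further defaults.

2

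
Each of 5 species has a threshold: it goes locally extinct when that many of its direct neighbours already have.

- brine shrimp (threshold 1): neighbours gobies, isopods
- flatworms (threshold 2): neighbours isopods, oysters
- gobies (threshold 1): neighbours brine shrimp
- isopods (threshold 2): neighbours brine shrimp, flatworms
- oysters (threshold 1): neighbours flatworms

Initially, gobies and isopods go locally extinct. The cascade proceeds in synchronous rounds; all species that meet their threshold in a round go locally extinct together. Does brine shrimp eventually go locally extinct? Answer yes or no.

Round 1 — gobies, isopods go locally extinct (initial).
Round 2 — checking thresholds:
  brine shrimp: 2 of 2 neighbours ≥ 1, goes locally extinct.
  flatworms: 1 of 2 neighbours < 2, below threshold.
Round 3 — no new extinctions; cascade stops.

yes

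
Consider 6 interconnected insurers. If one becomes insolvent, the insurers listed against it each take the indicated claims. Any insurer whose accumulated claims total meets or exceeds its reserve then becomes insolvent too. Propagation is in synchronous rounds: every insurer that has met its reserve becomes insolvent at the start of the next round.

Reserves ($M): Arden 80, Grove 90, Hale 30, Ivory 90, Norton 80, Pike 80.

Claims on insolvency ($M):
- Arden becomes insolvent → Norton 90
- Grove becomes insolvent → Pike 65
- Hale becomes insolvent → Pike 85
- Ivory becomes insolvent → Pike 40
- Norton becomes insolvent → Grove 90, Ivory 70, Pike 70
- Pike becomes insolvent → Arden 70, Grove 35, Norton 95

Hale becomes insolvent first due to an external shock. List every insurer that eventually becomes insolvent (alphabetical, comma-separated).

Round 1 — Hale becomes insolvent (initial).
  Pike: +85 → 85 ≥ 80
Round 2 — Pike becomes insolvent.
  Arden: +70 → 70 < 80
  Grove: +35 → 35 < 90
  Norton: +95 → 95 ≥ 80
Round 3 — Norton becomes insolvent.
  Grove: +90 → 125 ≥ 90
  Ivory: +70 → 70 < 90
Round 4 — Grove becomes insolvent.
No further insolvencies.

Grove, Hale, Norton, Pike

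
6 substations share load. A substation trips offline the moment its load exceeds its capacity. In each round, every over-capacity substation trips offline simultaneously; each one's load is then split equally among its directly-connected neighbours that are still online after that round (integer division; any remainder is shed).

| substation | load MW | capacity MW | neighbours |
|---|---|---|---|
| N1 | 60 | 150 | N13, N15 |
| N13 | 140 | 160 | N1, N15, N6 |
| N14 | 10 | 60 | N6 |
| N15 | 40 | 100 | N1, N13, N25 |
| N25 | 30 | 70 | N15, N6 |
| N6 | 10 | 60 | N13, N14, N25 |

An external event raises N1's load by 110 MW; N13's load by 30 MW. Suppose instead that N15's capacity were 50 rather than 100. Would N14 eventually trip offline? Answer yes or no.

no

With N15's capacity at 50:
Round 1 — N1 at 170 > 150; N13 at 170 > 160. N1, N13 trip offline.
  N1 sheds 170 MW to N15: 170 each.
    N15: 40+170 = 210 > 50
  N13 sheds 170 MW to N15, N6: 85 each.
    N15: 210+85 = 295 > 50
    N6: 10+85 = 95 > 60
Round 2 — N15, N6 trip offline.
  N15 sheds 295 MW to N25: 295 each.
    N25: 30+295 = 325 > 70
  N6 sheds 95 MW to N14, N25: 47 each (1 lost).
    N14: 10+47 = 57 ≤ 60
    N25: 325+47 = 372 > 70
Round 3 — N25 trips offline.
  N25 sheds 372 MW: no online neighbours, lost.
No further trips.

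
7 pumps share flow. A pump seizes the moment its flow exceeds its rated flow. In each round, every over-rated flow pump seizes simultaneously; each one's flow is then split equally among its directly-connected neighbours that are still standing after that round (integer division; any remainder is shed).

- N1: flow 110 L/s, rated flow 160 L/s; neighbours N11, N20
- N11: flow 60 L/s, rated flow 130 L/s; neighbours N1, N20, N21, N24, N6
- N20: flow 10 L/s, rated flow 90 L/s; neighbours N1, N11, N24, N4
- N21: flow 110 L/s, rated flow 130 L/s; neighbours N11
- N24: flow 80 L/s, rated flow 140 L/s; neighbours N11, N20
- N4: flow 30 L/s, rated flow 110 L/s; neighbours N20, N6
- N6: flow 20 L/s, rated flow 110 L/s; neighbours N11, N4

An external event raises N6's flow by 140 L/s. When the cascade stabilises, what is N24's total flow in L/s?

Round 1 — N6 at 160 > 110. N6 seizes.
  N6 sheds 160 L/s to N11, N4: 80 each.
    N11: 60+80 = 140 > 130
    N4: 30+80 = 110 ≤ 110
Round 2 — N11 seizes.
  N11 sheds 140 L/s to N1, N20, N21, N24: 35 each.
    N1: 110+35 = 145 ≤ 160
    N20: 10+35 = 45 ≤ 90
    N21: 110+35 = 145 > 130
    N24: 80+35 = 115 ≤ 140
Round 3 — N21 seizes.
  N21 sheds 145 L/s: no online neighbours, lost.
No further seizures.

115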